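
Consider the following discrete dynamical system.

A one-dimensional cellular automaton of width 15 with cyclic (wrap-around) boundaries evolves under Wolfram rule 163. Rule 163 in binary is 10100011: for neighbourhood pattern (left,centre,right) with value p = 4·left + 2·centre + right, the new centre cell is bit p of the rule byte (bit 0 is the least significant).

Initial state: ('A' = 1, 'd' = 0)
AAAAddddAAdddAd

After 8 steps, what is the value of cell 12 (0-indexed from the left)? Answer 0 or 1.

0) AAAAddddAAdddAd
1) dAAddAAAdddAAdA
2) AdddAdAddAAddAd
3) ddAAdAddAdddAdA
4) dAddAddAddAAdAd
5) AddAddAddAddAdd
6) ddAddAddAddAddA
7) dAddAddAddAddAd
8) AddAddAddAddAdd

1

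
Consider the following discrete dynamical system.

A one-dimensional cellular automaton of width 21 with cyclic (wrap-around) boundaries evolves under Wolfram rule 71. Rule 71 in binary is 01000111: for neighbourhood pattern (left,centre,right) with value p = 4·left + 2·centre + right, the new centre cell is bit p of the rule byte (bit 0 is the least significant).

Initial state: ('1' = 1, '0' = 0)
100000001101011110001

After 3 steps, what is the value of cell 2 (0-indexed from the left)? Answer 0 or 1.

1

[0] 100000001101011110001
[1] 101111110101000010110
[2] 100000010101011110010
[3] 101111110101000010110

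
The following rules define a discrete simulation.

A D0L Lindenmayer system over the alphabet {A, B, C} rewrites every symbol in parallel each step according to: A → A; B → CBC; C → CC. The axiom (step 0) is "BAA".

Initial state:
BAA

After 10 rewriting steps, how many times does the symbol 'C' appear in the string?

2046

[0] BAA
[1] CBCAA
[2] CCCBCCCAA
[3] CCCCCCCBCCCCCCCAA
[4] CCCCCCCCCCCCCCCBCCCCCCCCCCCCCCCAA
[5] CCCCCCCCCCCCCCCCCCCCCCCCCCCCCCCBCCCCCCCCCCCCCCCCCCCCCCCCCCCCCCCAA
[6] CCCCCCCCCCCCCCCCCCCCCCCCCCCCCCCCCCCCCCCCCCCCCCCCCCCCCCCCCC…CCCCCCCCCCCCCCCCCCCCCCCCCCCCCCCCCCCCCCCCCCCCCCCCCCCCCCCCAA  (len 129)
[7] CCCCCCCCCCCCCCCCCCCCCCCCCCCCCCCCCCCCCCCCCCCCCCCCCCCCCCCCCC…CCCCCCCCCCCCCCCCCCCCCCCCCCCCCCCCCCCCCCCCCCCCCCCCCCCCCCCCAA  (len 257)
[8] CCCCCCCCCCCCCCCCCCCCCCCCCCCCCCCCCCCCCCCCCCCCCCCCCCCCCCCCCC…CCCCCCCCCCCCCCCCCCCCCCCCCCCCCCCCCCCCCCCCCCCCCCCCCCCCCCCCAA  (len 513)
[9] CCCCCCCCCCCCCCCCCCCCCCCCCCCCCCCCCCCCCCCCCCCCCCCCCCCCCCCCCC…CCCCCCCCCCCCCCCCCCCCCCCCCCCCCCCCCCCCCCCCCCCCCCCCCCCCCCCCAA  (len 1025)
[10] CCCCCCCCCCCCCCCCCCCCCCCCCCCCCCCCCCCCCCCCCCCCCCCCCCCCCCCCCC…CCCCCCCCCCCCCCCCCCCCCCCCCCCCCCCCCCCCCCCCCCCCCCCCCCCCCCCCAA  (len 2049)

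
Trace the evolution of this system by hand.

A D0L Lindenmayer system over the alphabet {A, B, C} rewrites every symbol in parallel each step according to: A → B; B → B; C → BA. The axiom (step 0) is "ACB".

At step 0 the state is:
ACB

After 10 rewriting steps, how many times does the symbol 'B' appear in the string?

gen 0: ACB
gen 1: BBAB
gen 2: BBBB
gen 3: BBBB
gen 4: BBBB
gen 5: BBBB
gen 6: BBBB
gen 7: BBBB
gen 8: BBBB
gen 9: BBBB
gen 10: BBBB

4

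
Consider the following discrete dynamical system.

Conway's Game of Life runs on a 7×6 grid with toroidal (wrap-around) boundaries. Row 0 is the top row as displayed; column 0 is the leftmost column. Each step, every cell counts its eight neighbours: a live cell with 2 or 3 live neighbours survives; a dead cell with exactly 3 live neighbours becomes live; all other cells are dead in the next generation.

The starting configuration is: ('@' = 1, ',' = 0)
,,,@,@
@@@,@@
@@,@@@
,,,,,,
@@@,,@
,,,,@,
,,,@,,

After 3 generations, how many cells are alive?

k=0  ,,,@,@
@@@,@@
@@,@@@
,,,,,,
@@@,,@
,,,,@,
,,,@,,
k=1  ,@,@,@
,,,,,,
,,,@,,
,,,@,,
@@,,,@
@@@@@@
,,,@,,
k=2  ,,@,@,
,,@,@,
,,,,,,
@,@,@,
,,,,,,
,,,@,,
,,,,,,
k=3  ,,,,,,
,,,,,,
,@,,,@
,,,,,,
,,,@,,
,,,,,,
,,,@,,

4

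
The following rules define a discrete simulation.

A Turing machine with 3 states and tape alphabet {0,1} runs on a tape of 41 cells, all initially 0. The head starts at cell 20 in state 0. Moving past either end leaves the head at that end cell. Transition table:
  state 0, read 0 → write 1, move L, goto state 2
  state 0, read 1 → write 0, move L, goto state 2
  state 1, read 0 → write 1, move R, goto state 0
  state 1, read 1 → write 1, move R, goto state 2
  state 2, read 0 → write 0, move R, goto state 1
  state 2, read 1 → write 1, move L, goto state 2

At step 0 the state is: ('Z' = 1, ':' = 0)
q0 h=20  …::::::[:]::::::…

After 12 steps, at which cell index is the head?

t=0: q0 h=20  …::::::[:]::::::…
t=1: q2 h=19  …::::::[:]Z:::::…
t=2: q1 h=20  …::::::[Z]::::::…
t=3: q2 h=21  …:::::Z[:]::::::…
t=4: q1 h=22  …::::Z:[:]::::::…
t=5: q0 h=23  …:::Z:Z[:]::::::…
t=6: q2 h=22  …::::Z:[Z]Z:::::…
t=7: q2 h=21  …:::::Z[:]ZZ::::…
t=8: q1 h=22  …::::Z:[Z]Z:::::…
t=9: q2 h=23  …:::Z:Z[Z]::::::…
t=10: q2 h=22  …::::Z:[Z]Z:::::…
t=11: q2 h=21  …:::::Z[:]ZZ::::…
t=12: q1 h=22  …::::Z:[Z]Z:::::…

22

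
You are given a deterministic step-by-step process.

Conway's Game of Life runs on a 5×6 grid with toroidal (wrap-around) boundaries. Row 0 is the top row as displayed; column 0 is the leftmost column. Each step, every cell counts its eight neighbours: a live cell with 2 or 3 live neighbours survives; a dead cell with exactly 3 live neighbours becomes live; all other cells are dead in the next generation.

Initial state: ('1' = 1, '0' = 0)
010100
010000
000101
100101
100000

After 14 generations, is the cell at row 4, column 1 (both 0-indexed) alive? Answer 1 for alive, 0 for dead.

1

0) 010100
010000
000101
100101
100000
1) 111000
100010
001001
100001
111011
2) 001010
101100
010010
001100
001110
3) 000011
001011
010010
010000
010010
4) 100000
100000
111111
111000
100011
5) 110000
001110
000110
000000
000000
6) 011100
011011
001010
000000
000000
7) 110110
100011
011011
000000
001000
8) 111110
000000
010110
011100
011100
9) 100010
100001
010110
100000
000000
10) 100000
110100
010010
000000
000001
11) 110001
111001
111000
000000
000000
12) 001001
000000
001001
010000
100000
13) 000000
000000
000000
110000
110000
14) 000000
000000
000000
110000
110000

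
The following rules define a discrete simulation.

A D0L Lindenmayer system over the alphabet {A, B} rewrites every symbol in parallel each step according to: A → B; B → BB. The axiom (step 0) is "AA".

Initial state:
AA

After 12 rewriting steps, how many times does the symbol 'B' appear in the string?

[0] AA
[1] BB
[2] BBBB
[3] BBBBBBBB
[4] BBBBBBBBBBBBBBBB
[5] BBBBBBBBBBBBBBBBBBBBBBBBBBBBBBBB
[6] BBBBBBBBBBBBBBBBBBBBBBBBBBBBBBBBBBBBBBBBBBBBBBBBBBBBBBBBBBBBBBBB
[7] BBBBBBBBBBBBBBBBBBBBBBBBBBBBBBBBBBBBBBBBBBBBBBBBBBBBBBBBBB…BBBBBBBBBBBBBBBBBBBBBBBBBBBBBBBBBBBBBBBBBBBBBBBBBBBBBBBBBB  (len 128)
[8] BBBBBBBBBBBBBBBBBBBBBBBBBBBBBBBBBBBBBBBBBBBBBBBBBBBBBBBBBB…BBBBBBBBBBBBBBBBBBBBBBBBBBBBBBBBBBBBBBBBBBBBBBBBBBBBBBBBBB  (len 256)
[9] BBBBBBBBBBBBBBBBBBBBBBBBBBBBBBBBBBBBBBBBBBBBBBBBBBBBBBBBBB…BBBBBBBBBBBBBBBBBBBBBBBBBBBBBBBBBBBBBBBBBBBBBBBBBBBBBBBBBB  (len 512)
[10] BBBBBBBBBBBBBBBBBBBBBBBBBBBBBBBBBBBBBBBBBBBBBBBBBBBBBBBBBB…BBBBBBBBBBBBBBBBBBBBBBBBBBBBBBBBBBBBBBBBBBBBBBBBBBBBBBBBBB  (len 1024)
[11] BBBBBBBBBBBBBBBBBBBBBBBBBBBBBBBBBBBBBBBBBBBBBBBBBBBBBBBBBB…BBBBBBBBBBBBBBBBBBBBBBBBBBBBBBBBBBBBBBBBBBBBBBBBBBBBBBBBBB  (len 2048)
[12] BBBBBBBBBBBBBBBBBBBBBBBBBBBBBBBBBBBBBBBBBBBBBBBBBBBBBBBBBB…BBBBBBBBBBBBBBBBBBBBBBBBBBBBBBBBBBBBBBBBBBBBBBBBBBBBBBBBBB  (len 4096)

4096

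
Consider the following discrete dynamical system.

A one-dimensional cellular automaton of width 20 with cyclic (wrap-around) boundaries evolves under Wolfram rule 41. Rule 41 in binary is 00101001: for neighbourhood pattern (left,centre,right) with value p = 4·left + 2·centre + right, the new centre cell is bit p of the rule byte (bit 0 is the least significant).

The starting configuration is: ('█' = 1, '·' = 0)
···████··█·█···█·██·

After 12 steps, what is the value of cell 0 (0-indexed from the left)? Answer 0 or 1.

step 0: ···████··█·█···█·██·
step 1: ██·█······█··█··██··
step 2: █·█··████·······█···
step 3: ·█···█····█████···█·
step 4: ···█···██·█·····█···
step 5: ██···█·█·█··███···██
step 6: ···█··█·█···█···█·█·
step 7: ██·····█··█···█··█··
step 8: █··███······█·······
step 9: ···█···████···█████·
step 10: ██···█·█····█·█·····
step 11: █··█··█··██··█··███·
step 12: ·········█······█··█

0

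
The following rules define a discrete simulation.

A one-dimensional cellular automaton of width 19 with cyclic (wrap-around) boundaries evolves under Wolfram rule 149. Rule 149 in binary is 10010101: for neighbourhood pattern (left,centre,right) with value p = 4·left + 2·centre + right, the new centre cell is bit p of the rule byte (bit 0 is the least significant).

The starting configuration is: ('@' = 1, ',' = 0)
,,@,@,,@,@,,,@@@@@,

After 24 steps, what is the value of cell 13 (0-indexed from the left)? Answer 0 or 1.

1

k=0  ,,@,@,,@,@,,,@@@@@,
k=1  @,@,@@,@,@@@,,@@@,@
k=2  ,,@,,,,@,,@,@,,@,,,
k=3  @,@@@@,@@,@,@@,@@@@
k=4  ,,,@@,,,,,@,,,,,@@@
k=5  @@,,,@@@@,@@@@@,,@,
k=6  ,,@@,,@@,,,@@@,@,@,
k=7  @,,,@,,,@@,,@,,@,@@
k=8  ,@@,@@@,,,@,@@,@,,@
k=9  ,,,,,@,@@,@,,,,@@,@
k=10  @@@@,@,,,,@@@@,,,,@
k=11  @@@,,@@@@,,@@,@@@,,
k=12  ,@,@,,@@,@,,,,,@,@,
k=13  ,@,@@,,,,@@@@@,@,@@
k=14  ,@,,,@@@,,@@@,,@,,,
k=15  ,@@@,,@,@,,@,@,@@@@
k=16  ,,@,@,@,@@,@,@,,@@,
k=17  @,@,@,@,,,,@,@@,,,@
k=18  ,,@,@,@@@@,@,,,@@,,
k=19  @,@,@,,@@,,@@@,,,@@
k=20  ,,@,@@,,,@,,@,@@,,@
k=21  @,@,,,@@,@@,@,,,@,@
k=22  ,,@@@,,,,,,,@@@,@,,
k=23  @,,@,@@@@@@,,@,,@@@
k=24  ,@,@,,@@@@,@,@@,,@@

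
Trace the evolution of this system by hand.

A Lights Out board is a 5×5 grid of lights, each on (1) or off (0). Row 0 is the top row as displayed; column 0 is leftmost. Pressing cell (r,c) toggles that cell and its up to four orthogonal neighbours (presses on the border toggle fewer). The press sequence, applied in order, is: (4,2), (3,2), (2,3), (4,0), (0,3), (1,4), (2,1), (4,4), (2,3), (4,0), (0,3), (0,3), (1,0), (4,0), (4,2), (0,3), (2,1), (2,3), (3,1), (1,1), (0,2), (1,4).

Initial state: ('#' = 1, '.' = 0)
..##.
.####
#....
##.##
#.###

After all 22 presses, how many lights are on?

9

step 0: ..##.
.####
#....
##.##
#.###
step 1: ..##.
.####
#....
#####
##..#
step 2: ..##.
.####
#.#..
#...#
###.#
step 3: ..##.
.##.#
#..##
#..##
###.#
step 4: ..##.
.##.#
#..##
...##
..#.#
step 5: ....#
.####
#..##
...##
..#.#
step 6: .....
.##..
#..#.
...##
..#.#
step 7: .....
..#..
.###.
.#.##
..#.#
step 8: .....
..#..
.###.
.#.#.
..##.
step 9: .....
..##.
.#..#
.#...
..##.
step 10: .....
..##.
.#..#
##...
####.
step 11: ..###
..#..
.#..#
##...
####.
step 12: .....
..##.
.#..#
##...
####.
step 13: #....
####.
##..#
##...
####.
step 14: #....
####.
##..#
.#...
..##.
step 15: #....
####.
##..#
.##..
.#...
step 16: #.###
###..
##..#
.##..
.#...
step 17: #.###
#.#..
..#.#
..#..
.#...
step 18: #.###
#.##.
...#.
..##.
.#...
step 19: #.###
#.##.
.#.#.
##.#.
.....
step 20: #####
.#.#.
...#.
##.#.
.....
step 21: #...#
.###.
...#.
##.#.
.....
step 22: #....
.##.#
...##
##.#.
.....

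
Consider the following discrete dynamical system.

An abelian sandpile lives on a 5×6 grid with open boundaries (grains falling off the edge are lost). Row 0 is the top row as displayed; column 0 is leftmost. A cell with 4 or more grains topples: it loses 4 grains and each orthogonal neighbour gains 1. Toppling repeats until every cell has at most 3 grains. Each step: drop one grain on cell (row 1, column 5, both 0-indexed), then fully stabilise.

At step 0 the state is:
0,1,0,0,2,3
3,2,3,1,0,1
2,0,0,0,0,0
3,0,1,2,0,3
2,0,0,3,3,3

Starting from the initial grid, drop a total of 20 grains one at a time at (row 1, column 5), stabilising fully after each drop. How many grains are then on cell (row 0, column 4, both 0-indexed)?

0) 0,1,0,0,2,3
3,2,3,1,0,1
2,0,0,0,0,0
3,0,1,2,0,3
2,0,0,3,3,3
1) 0,1,0,0,2,3
3,2,3,1,0,2
2,0,0,0,0,0
3,0,1,2,0,3
2,0,0,3,3,3
2) 0,1,0,0,2,3
3,2,3,1,0,3
2,0,0,0,0,0
3,0,1,2,0,3
2,0,0,3,3,3
3) 0,1,0,0,3,0
3,2,3,1,1,1
2,0,0,0,0,1
3,0,1,2,0,3
2,0,0,3,3,3
4) 0,1,0,0,3,0
3,2,3,1,1,2
2,0,0,0,0,1
3,0,1,2,0,3
2,0,0,3,3,3
5) 0,1,0,0,3,0
3,2,3,1,1,3
2,0,0,0,0,1
3,0,1,2,0,3
2,0,0,3,3,3
6) 0,1,0,0,3,1
3,2,3,1,2,0
2,0,0,0,0,2
3,0,1,2,0,3
2,0,0,3,3,3
7) 0,1,0,0,3,1
3,2,3,1,2,1
2,0,0,0,0,2
3,0,1,2,0,3
2,0,0,3,3,3
8) 0,1,0,0,3,1
3,2,3,1,2,2
2,0,0,0,0,2
3,0,1,2,0,3
2,0,0,3,3,3
9) 0,1,0,0,3,1
3,2,3,1,2,3
2,0,0,0,0,2
3,0,1,2,0,3
2,0,0,3,3,3
10) 0,1,0,0,3,2
3,2,3,1,3,0
2,0,0,0,0,3
3,0,1,2,0,3
2,0,0,3,3,3
11) 0,1,0,0,3,2
3,2,3,1,3,1
2,0,0,0,0,3
3,0,1,2,0,3
2,0,0,3,3,3
12) 0,1,0,0,3,2
3,2,3,1,3,2
2,0,0,0,0,3
3,0,1,2,0,3
2,0,0,3,3,3
13) 0,1,0,0,3,2
3,2,3,1,3,3
2,0,0,0,0,3
3,0,1,2,0,3
2,0,0,3,3,3
14) 0,1,0,1,1,0
3,2,3,2,1,3
2,0,0,0,2,1
3,0,1,3,2,1
2,0,1,0,1,1
15) 0,1,0,1,1,1
3,2,3,2,2,0
2,0,0,0,2,2
3,0,1,3,2,1
2,0,1,0,1,1
16) 0,1,0,1,1,1
3,2,3,2,2,1
2,0,0,0,2,2
3,0,1,3,2,1
2,0,1,0,1,1
17) 0,1,0,1,1,1
3,2,3,2,2,2
2,0,0,0,2,2
3,0,1,3,2,1
2,0,1,0,1,1
18) 0,1,0,1,1,1
3,2,3,2,2,3
2,0,0,0,2,2
3,0,1,3,2,1
2,0,1,0,1,1
19) 0,1,0,1,1,2
3,2,3,2,3,0
2,0,0,0,2,3
3,0,1,3,2,1
2,0,1,0,1,1
20) 0,1,0,1,1,2
3,2,3,2,3,1
2,0,0,0,2,3
3,0,1,3,2,1
2,0,1,0,1,1

1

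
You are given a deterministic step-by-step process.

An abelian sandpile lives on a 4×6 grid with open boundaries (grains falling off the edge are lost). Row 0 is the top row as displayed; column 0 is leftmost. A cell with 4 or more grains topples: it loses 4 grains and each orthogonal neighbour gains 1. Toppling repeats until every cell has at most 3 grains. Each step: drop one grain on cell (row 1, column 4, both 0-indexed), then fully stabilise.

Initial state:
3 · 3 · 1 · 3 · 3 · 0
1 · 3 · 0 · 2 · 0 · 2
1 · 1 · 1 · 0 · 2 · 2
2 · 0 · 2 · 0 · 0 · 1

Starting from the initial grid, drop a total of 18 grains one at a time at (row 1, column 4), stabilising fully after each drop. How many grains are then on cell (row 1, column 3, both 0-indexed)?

0) 3 · 3 · 1 · 3 · 3 · 0
1 · 3 · 0 · 2 · 0 · 2
1 · 1 · 1 · 0 · 2 · 2
2 · 0 · 2 · 0 · 0 · 1
1) 3 · 3 · 1 · 3 · 3 · 0
1 · 3 · 0 · 2 · 1 · 2
1 · 1 · 1 · 0 · 2 · 2
2 · 0 · 2 · 0 · 0 · 1
2) 3 · 3 · 1 · 3 · 3 · 0
1 · 3 · 0 · 2 · 2 · 2
1 · 1 · 1 · 0 · 2 · 2
2 · 0 · 2 · 0 · 0 · 1
3) 3 · 3 · 1 · 3 · 3 · 0
1 · 3 · 0 · 2 · 3 · 2
1 · 1 · 1 · 0 · 2 · 2
2 · 0 · 2 · 0 · 0 · 1
4) 3 · 3 · 2 · 1 · 1 · 1
1 · 3 · 1 · 0 · 2 · 3
1 · 1 · 1 · 1 · 3 · 2
2 · 0 · 2 · 0 · 0 · 1
5) 3 · 3 · 2 · 1 · 1 · 1
1 · 3 · 1 · 0 · 3 · 3
1 · 1 · 1 · 1 · 3 · 2
2 · 0 · 2 · 0 · 0 · 1
6) 3 · 3 · 2 · 1 · 2 · 2
1 · 3 · 1 · 1 · 2 · 1
1 · 1 · 1 · 2 · 1 · 0
2 · 0 · 2 · 0 · 1 · 2
7) 3 · 3 · 2 · 1 · 2 · 2
1 · 3 · 1 · 1 · 3 · 1
1 · 1 · 1 · 2 · 1 · 0
2 · 0 · 2 · 0 · 1 · 2
8) 3 · 3 · 2 · 1 · 3 · 2
1 · 3 · 1 · 2 · 0 · 2
1 · 1 · 1 · 2 · 2 · 0
2 · 0 · 2 · 0 · 1 · 2
9) 3 · 3 · 2 · 1 · 3 · 2
1 · 3 · 1 · 2 · 1 · 2
1 · 1 · 1 · 2 · 2 · 0
2 · 0 · 2 · 0 · 1 · 2
10) 3 · 3 · 2 · 1 · 3 · 2
1 · 3 · 1 · 2 · 2 · 2
1 · 1 · 1 · 2 · 2 · 0
2 · 0 · 2 · 0 · 1 · 2
11) 3 · 3 · 2 · 1 · 3 · 2
1 · 3 · 1 · 2 · 3 · 2
1 · 1 · 1 · 2 · 2 · 0
2 · 0 · 2 · 0 · 1 · 2
12) 3 · 3 · 2 · 2 · 0 · 3
1 · 3 · 1 · 3 · 1 · 3
1 · 1 · 1 · 2 · 3 · 0
2 · 0 · 2 · 0 · 1 · 2
13) 3 · 3 · 2 · 2 · 0 · 3
1 · 3 · 1 · 3 · 2 · 3
1 · 1 · 1 · 2 · 3 · 0
2 · 0 · 2 · 0 · 1 · 2
14) 3 · 3 · 2 · 2 · 0 · 3
1 · 3 · 1 · 3 · 3 · 3
1 · 1 · 1 · 2 · 3 · 0
2 · 0 · 2 · 0 · 1 · 2
15) 3 · 3 · 2 · 3 · 2 · 0
1 · 3 · 2 · 1 · 3 · 1
1 · 1 · 2 · 0 · 1 · 2
2 · 0 · 2 · 1 · 2 · 2
16) 3 · 3 · 2 · 3 · 3 · 0
1 · 3 · 2 · 2 · 0 · 2
1 · 1 · 2 · 0 · 2 · 2
2 · 0 · 2 · 1 · 2 · 2
17) 3 · 3 · 2 · 3 · 3 · 0
1 · 3 · 2 · 2 · 1 · 2
1 · 1 · 2 · 0 · 2 · 2
2 · 0 · 2 · 1 · 2 · 2
18) 3 · 3 · 2 · 3 · 3 · 0
1 · 3 · 2 · 2 · 2 · 2
1 · 1 · 2 · 0 · 2 · 2
2 · 0 · 2 · 1 · 2 · 2

2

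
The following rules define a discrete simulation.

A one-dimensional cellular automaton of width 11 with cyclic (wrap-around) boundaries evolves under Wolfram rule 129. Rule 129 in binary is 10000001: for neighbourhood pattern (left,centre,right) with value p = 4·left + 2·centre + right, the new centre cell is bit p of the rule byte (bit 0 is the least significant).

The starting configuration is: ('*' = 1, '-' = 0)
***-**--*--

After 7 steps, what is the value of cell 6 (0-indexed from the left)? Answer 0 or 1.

gen 0: ***-**--*--
gen 1: -*---------
gen 2: ---********
gen 3: -*--******-
gen 4: -----****--
gen 5: ****--**--*
gen 6: ***--------
gen 7: -*--******-

1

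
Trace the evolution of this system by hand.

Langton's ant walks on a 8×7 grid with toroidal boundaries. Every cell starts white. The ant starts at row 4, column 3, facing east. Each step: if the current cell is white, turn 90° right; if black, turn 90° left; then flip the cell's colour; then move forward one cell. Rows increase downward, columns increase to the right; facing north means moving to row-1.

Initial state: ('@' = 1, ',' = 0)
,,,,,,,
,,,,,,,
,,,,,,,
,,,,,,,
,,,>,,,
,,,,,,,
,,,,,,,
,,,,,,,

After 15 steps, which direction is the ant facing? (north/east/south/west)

[0] ,,,,,,,
,,,,,,,
,,,,,,,
,,,,,,,
,,,>,,,
,,,,,,,
,,,,,,,
,,,,,,,
[1] ,,,,,,,
,,,,,,,
,,,,,,,
,,,,,,,
,,,@,,,
,,,v,,,
,,,,,,,
,,,,,,,
[2] ,,,,,,,
,,,,,,,
,,,,,,,
,,,,,,,
,,,@,,,
,,<@,,,
,,,,,,,
,,,,,,,
[3] ,,,,,,,
,,,,,,,
,,,,,,,
,,,,,,,
,,^@,,,
,,@@,,,
,,,,,,,
,,,,,,,
[4] ,,,,,,,
,,,,,,,
,,,,,,,
,,,,,,,
,,@>,,,
,,@@,,,
,,,,,,,
,,,,,,,
[5] ,,,,,,,
,,,,,,,
,,,,,,,
,,,^,,,
,,@,,,,
,,@@,,,
,,,,,,,
,,,,,,,
[6] ,,,,,,,
,,,,,,,
,,,,,,,
,,,@>,,
,,@,,,,
,,@@,,,
,,,,,,,
,,,,,,,
[7] ,,,,,,,
,,,,,,,
,,,,,,,
,,,@@,,
,,@,v,,
,,@@,,,
,,,,,,,
,,,,,,,
[8] ,,,,,,,
,,,,,,,
,,,,,,,
,,,@@,,
,,@<@,,
,,@@,,,
,,,,,,,
,,,,,,,
[9] ,,,,,,,
,,,,,,,
,,,,,,,
,,,^@,,
,,@@@,,
,,@@,,,
,,,,,,,
,,,,,,,
[10] ,,,,,,,
,,,,,,,
,,,,,,,
,,<,@,,
,,@@@,,
,,@@,,,
,,,,,,,
,,,,,,,
[11] ,,,,,,,
,,,,,,,
,,^,,,,
,,@,@,,
,,@@@,,
,,@@,,,
,,,,,,,
,,,,,,,
[12] ,,,,,,,
,,,,,,,
,,@>,,,
,,@,@,,
,,@@@,,
,,@@,,,
,,,,,,,
,,,,,,,
[13] ,,,,,,,
,,,,,,,
,,@@,,,
,,@v@,,
,,@@@,,
,,@@,,,
,,,,,,,
,,,,,,,
[14] ,,,,,,,
,,,,,,,
,,@@,,,
,,<@@,,
,,@@@,,
,,@@,,,
,,,,,,,
,,,,,,,
[15] ,,,,,,,
,,,,,,,
,,@@,,,
,,,@@,,
,,v@@,,
,,@@,,,
,,,,,,,
,,,,,,,

south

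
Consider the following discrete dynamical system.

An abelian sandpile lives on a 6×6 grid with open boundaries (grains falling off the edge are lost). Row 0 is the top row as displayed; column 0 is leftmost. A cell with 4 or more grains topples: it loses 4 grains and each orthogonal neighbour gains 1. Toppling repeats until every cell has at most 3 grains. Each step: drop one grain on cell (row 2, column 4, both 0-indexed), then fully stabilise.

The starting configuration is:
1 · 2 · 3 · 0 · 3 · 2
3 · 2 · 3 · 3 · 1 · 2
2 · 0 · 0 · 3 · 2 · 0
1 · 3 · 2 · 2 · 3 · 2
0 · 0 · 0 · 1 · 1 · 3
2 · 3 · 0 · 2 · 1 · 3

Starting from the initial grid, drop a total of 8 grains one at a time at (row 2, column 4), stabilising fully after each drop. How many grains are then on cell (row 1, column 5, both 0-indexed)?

3

gen 0: 1 · 2 · 3 · 0 · 3 · 2
3 · 2 · 3 · 3 · 1 · 2
2 · 0 · 0 · 3 · 2 · 0
1 · 3 · 2 · 2 · 3 · 2
0 · 0 · 0 · 1 · 1 · 3
2 · 3 · 0 · 2 · 1 · 3
gen 1: 1 · 2 · 3 · 0 · 3 · 2
3 · 2 · 3 · 3 · 1 · 2
2 · 0 · 0 · 3 · 3 · 0
1 · 3 · 2 · 2 · 3 · 2
0 · 0 · 0 · 1 · 1 · 3
2 · 3 · 0 · 2 · 1 · 3
gen 2: 1 · 3 · 0 · 2 · 3 · 2
3 · 3 · 1 · 1 · 3 · 2
2 · 0 · 2 · 2 · 2 · 1
1 · 3 · 3 · 0 · 1 · 3
0 · 0 · 0 · 2 · 2 · 3
2 · 3 · 0 · 2 · 1 · 3
gen 3: 1 · 3 · 0 · 2 · 3 · 2
3 · 3 · 1 · 1 · 3 · 2
2 · 0 · 2 · 2 · 3 · 1
1 · 3 · 3 · 0 · 1 · 3
0 · 0 · 0 · 2 · 2 · 3
2 · 3 · 0 · 2 · 1 · 3
gen 4: 1 · 3 · 0 · 3 · 0 · 3
3 · 3 · 1 · 2 · 1 · 3
2 · 0 · 2 · 3 · 1 · 2
1 · 3 · 3 · 0 · 2 · 3
0 · 0 · 0 · 2 · 2 · 3
2 · 3 · 0 · 2 · 1 · 3
gen 5: 1 · 3 · 0 · 3 · 0 · 3
3 · 3 · 1 · 2 · 1 · 3
2 · 0 · 2 · 3 · 2 · 2
1 · 3 · 3 · 0 · 2 · 3
0 · 0 · 0 · 2 · 2 · 3
2 · 3 · 0 · 2 · 1 · 3
gen 6: 1 · 3 · 0 · 3 · 0 · 3
3 · 3 · 1 · 2 · 1 · 3
2 · 0 · 2 · 3 · 3 · 2
1 · 3 · 3 · 0 · 2 · 3
0 · 0 · 0 · 2 · 2 · 3
2 · 3 · 0 · 2 · 1 · 3
gen 7: 1 · 3 · 0 · 3 · 0 · 3
3 · 3 · 1 · 3 · 2 · 3
2 · 0 · 3 · 0 · 1 · 3
1 · 3 · 3 · 1 · 3 · 3
0 · 0 · 0 · 2 · 2 · 3
2 · 3 · 0 · 2 · 1 · 3
gen 8: 1 · 3 · 0 · 3 · 0 · 3
3 · 3 · 1 · 3 · 2 · 3
2 · 0 · 3 · 0 · 2 · 3
1 · 3 · 3 · 1 · 3 · 3
0 · 0 · 0 · 2 · 2 · 3
2 · 3 · 0 · 2 · 1 · 3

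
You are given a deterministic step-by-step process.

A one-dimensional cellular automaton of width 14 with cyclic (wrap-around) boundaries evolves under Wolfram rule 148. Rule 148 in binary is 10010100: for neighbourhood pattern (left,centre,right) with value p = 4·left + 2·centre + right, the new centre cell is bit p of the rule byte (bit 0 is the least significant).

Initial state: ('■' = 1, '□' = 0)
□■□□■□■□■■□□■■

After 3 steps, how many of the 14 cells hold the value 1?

3

gen 0: □■□□■□■□■■□□■■
gen 1: □■■□■□■□□□■□□□
gen 2: □□□□■□■■□□■■□□
gen 3: □□□□■□□□■□□□■□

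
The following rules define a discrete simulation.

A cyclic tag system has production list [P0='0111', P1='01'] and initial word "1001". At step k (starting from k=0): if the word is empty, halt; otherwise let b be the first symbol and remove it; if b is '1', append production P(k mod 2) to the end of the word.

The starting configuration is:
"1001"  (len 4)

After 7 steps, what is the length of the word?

k=0  "1001"  (len 4)
k=1  "0010111"  (len 7)
k=2  "010111"  (len 6)
k=3  "10111"  (len 5)
k=4  "011101"  (len 6)
k=5  "11101"  (len 5)
k=6  "110101"  (len 6)
k=7  "101010111"  (len 9)

9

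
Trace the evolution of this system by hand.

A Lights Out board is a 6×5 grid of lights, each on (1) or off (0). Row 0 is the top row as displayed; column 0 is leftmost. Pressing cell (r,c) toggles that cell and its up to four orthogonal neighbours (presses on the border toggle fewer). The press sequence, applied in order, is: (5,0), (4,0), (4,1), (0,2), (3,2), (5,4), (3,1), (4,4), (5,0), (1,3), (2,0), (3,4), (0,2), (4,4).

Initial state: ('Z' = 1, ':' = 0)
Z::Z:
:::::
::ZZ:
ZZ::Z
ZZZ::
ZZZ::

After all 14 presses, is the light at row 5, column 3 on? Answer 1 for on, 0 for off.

1

[0] Z::Z:
:::::
::ZZ:
ZZ::Z
ZZZ::
ZZZ::
[1] Z::Z:
:::::
::ZZ:
ZZ::Z
:ZZ::
::Z::
[2] Z::Z:
:::::
::ZZ:
:Z::Z
Z:Z::
Z:Z::
[3] Z::Z:
:::::
::ZZ:
::::Z
:Z:::
ZZZ::
[4] ZZZ::
::Z::
::ZZ:
::::Z
:Z:::
ZZZ::
[5] ZZZ::
::Z::
:::Z:
:ZZZZ
:ZZ::
ZZZ::
[6] ZZZ::
::Z::
:::Z:
:ZZZZ
:ZZ:Z
ZZZZZ
[7] ZZZ::
::Z::
:Z:Z:
Z::ZZ
::Z:Z
ZZZZZ
[8] ZZZ::
::Z::
:Z:Z:
Z::Z:
::ZZ:
ZZZZ:
[9] ZZZ::
::Z::
:Z:Z:
Z::Z:
Z:ZZ:
::ZZ:
[10] ZZZZ:
:::ZZ
:Z:::
Z::Z:
Z:ZZ:
::ZZ:
[11] ZZZZ:
Z::ZZ
Z::::
:::Z:
Z:ZZ:
::ZZ:
[12] ZZZZ:
Z::ZZ
Z:::Z
::::Z
Z:ZZZ
::ZZ:
[13] Z::::
Z:ZZZ
Z:::Z
::::Z
Z:ZZZ
::ZZ:
[14] Z::::
Z:ZZZ
Z:::Z
:::::
Z:Z::
::ZZZ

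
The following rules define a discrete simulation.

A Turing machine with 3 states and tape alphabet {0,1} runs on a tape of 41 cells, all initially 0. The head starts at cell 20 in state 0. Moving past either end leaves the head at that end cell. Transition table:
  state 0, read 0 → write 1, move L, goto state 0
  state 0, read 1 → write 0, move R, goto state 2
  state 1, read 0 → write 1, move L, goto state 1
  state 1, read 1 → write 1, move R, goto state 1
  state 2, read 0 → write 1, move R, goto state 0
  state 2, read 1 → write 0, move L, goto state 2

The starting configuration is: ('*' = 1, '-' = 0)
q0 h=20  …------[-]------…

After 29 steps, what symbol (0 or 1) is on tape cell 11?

1

[0] q0 h=20  …------[-]------…
[1] q0 h=19  …------[-]*-----…
[2] q0 h=18  …------[-]**----…
[3] q0 h=17  …------[-]***---…
[4] q0 h=16  …------[-]****--…
[5] q0 h=15  …------[-]*****-…
[6] q0 h=14  …------[-]******…
[7] q0 h=13  …------[-]******…
[8] q0 h=12  …------[-]******…
[9] q0 h=11  …------[-]******…
[10] q0 h=10  …------[-]******…
[11] q0 h= 9  …------[-]******…
[12] q0 h= 8  …------[-]******…
[13] q0 h= 7  …------[-]******…
[14] q0 h= 6  |------[-]******…
[15] q0 h= 5  |-----[-]******…
[16] q0 h= 4  |----[-]******…
[17] q0 h= 3  |---[-]******…
[18] q0 h= 2  |--[-]******…
[19] q0 h= 1  |-[-]******…
[20] q0 h= 0  |[-]******…
[21] q0 h= 0  |[*]******…
[22] q2 h= 1  |-[*]******…
[23] q2 h= 0  |[-]-*****…
[24] q0 h= 1  |*[-]******…
[25] q0 h= 0  |[*]******…
[26] q2 h= 1  |-[*]******…
[27] q2 h= 0  |[-]-*****…
[28] q0 h= 1  |*[-]******…
[29] q0 h= 0  |[*]******…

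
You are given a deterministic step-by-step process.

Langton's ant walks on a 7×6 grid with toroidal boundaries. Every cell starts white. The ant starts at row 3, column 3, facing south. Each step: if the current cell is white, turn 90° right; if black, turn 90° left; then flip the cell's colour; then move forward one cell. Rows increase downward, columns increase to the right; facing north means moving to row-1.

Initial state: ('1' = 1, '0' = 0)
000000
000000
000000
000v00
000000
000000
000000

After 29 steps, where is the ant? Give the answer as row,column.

0) 000000
000000
000000
000v00
000000
000000
000000
1) 000000
000000
000000
00<100
000000
000000
000000
2) 000000
000000
00^000
001100
000000
000000
000000
3) 000000
000000
001>00
001100
000000
000000
000000
4) 000000
000000
001100
001v00
000000
000000
000000
5) 000000
000000
001100
0010>0
000000
000000
000000
6) 000000
000000
001100
001010
0000v0
000000
000000
7) 000000
000000
001100
001010
000<10
000000
000000
8) 000000
000000
001100
001^10
000110
000000
000000
9) 000000
000000
001100
0011>0
000110
000000
000000
10) 000000
000000
0011^0
001100
000110
000000
000000
11) 000000
000000
00111>
001100
000110
000000
000000
12) 000000
000000
001111
00110v
000110
000000
000000
13) 000000
000000
001111
0011<1
000110
000000
000000
14) 000000
000000
0011^1
001111
000110
000000
000000
15) 000000
000000
001<01
001111
000110
000000
000000
16) 000000
000000
001001
001v11
000110
000000
000000
17) 000000
000000
001001
0010>1
000110
000000
000000
18) 000000
000000
0010^1
001001
000110
000000
000000
19) 000000
000000
00101>
001001
000110
000000
000000
20) 000000
00000^
001010
001001
000110
000000
000000
21) 000000
>00001
001010
001001
000110
000000
000000
22) 000000
100001
v01010
001001
000110
000000
000000
23) 000000
100001
10101<
001001
000110
000000
000000
24) 000000
10000^
101011
001001
000110
000000
000000
25) 000000
1000<0
101011
001001
000110
000000
000000
26) 0000^0
100010
101011
001001
000110
000000
000000
27) 00001>
100010
101011
001001
000110
000000
000000
28) 000011
10001v
101011
001001
000110
000000
000000
29) 000011
1000<1
101011
001001
000110
000000
000000

1,4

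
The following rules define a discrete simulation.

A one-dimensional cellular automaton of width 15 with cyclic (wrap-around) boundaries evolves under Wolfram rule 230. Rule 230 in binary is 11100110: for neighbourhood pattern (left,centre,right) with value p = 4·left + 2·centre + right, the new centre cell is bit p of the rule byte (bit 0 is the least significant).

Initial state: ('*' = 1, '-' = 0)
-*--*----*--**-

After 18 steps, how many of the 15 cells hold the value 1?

12

gen 0: -*--*----*--**-
gen 1: **-**---**-*-*-
gen 2: -**-*--*-******
gen 3: *-***-***-*****
gen 4: **-***-***-****
gen 5: ***-***-***-***
gen 6: ****-***-***-**
gen 7: *****-***-***-*
gen 8: ******-***-***-
gen 9: -******-***-***
gen 10: *-******-***-**
gen 11: **-******-***-*
gen 12: ***-******-***-
gen 13: -***-******-***
gen 14: *-***-******-**
gen 15: **-***-******-*
gen 16: ***-***-******-
gen 17: -***-***-******
gen 18: *-***-***-*****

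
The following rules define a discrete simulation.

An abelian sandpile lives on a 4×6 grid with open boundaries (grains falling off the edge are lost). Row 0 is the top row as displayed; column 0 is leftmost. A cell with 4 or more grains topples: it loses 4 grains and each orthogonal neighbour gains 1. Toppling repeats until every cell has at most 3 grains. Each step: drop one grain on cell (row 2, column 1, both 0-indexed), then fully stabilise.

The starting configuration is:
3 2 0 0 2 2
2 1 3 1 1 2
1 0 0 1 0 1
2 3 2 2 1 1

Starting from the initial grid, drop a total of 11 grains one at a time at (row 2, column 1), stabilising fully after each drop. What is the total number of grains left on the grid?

34

t=0: 3 2 0 0 2 2
2 1 3 1 1 2
1 0 0 1 0 1
2 3 2 2 1 1
t=1: 3 2 0 0 2 2
2 1 3 1 1 2
1 1 0 1 0 1
2 3 2 2 1 1
t=2: 3 2 0 0 2 2
2 1 3 1 1 2
1 2 0 1 0 1
2 3 2 2 1 1
t=3: 3 2 0 0 2 2
2 1 3 1 1 2
1 3 0 1 0 1
2 3 2 2 1 1
t=4: 3 2 0 0 2 2
2 2 3 1 1 2
2 1 1 1 0 1
3 0 3 2 1 1
t=5: 3 2 0 0 2 2
2 2 3 1 1 2
2 2 1 1 0 1
3 0 3 2 1 1
t=6: 3 2 0 0 2 2
2 2 3 1 1 2
2 3 1 1 0 1
3 0 3 2 1 1
t=7: 3 2 0 0 2 2
2 3 3 1 1 2
3 0 2 1 0 1
3 1 3 2 1 1
t=8: 3 2 0 0 2 2
2 3 3 1 1 2
3 1 2 1 0 1
3 1 3 2 1 1
t=9: 3 2 0 0 2 2
2 3 3 1 1 2
3 2 2 1 0 1
3 1 3 2 1 1
t=10: 3 2 0 0 2 2
2 3 3 1 1 2
3 3 2 1 0 1
3 1 3 2 1 1
t=11: 1 1 2 0 2 2
2 0 2 2 1 2
3 1 2 2 0 1
1 1 1 3 1 1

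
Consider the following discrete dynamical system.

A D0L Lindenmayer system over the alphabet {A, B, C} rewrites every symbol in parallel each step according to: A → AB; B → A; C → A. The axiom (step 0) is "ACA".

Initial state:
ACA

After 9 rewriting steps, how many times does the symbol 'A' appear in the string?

144

gen 0: ACA
gen 1: ABAAB
gen 2: ABAABABA
gen 3: ABAABABAABAAB
gen 4: ABAABABAABAABABAABABA
gen 5: ABAABABAABAABABAABABAABAABABAABAAB
gen 6: ABAABABAABAABABAABABAABAABABAABAABABAABABAABAABABAABABA
gen 7: ABAABABAABAABABAABABAABAABABAABAABABAABABAABAABABAABABAABAABABAABAABABAABABAABAABABAABAAB
gen 8: ABAABABAABAABABAABABAABAABABAABAABABAABABAABAABABAABABAABA…AABABAABABAABAABABAABABAABAABABAABAABABAABABAABAABABAABABA  (len 144)
gen 9: ABAABABAABAABABAABABAABAABABAABAABABAABABAABAABABAABABAABA…AABABAABABAABAABABAABABAABAABABAABAABABAABABAABAABABAABAAB  (len 233)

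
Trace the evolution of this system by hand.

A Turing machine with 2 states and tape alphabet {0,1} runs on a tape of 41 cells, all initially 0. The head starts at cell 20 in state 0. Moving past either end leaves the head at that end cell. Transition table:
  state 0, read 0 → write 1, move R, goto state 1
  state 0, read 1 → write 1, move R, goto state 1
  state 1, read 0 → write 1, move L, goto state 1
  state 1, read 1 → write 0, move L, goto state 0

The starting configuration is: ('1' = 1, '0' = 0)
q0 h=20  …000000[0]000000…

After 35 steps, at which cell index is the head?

9

t=0: q0 h=20  …000000[0]000000…
t=1: q1 h=21  …000001[0]000000…
t=2: q1 h=20  …000000[1]100000…
t=3: q0 h=19  …000000[0]010000…
t=4: q1 h=20  …000001[0]100000…
t=5: q1 h=19  …000000[1]110000…
t=6: q0 h=18  …000000[0]011000…
t=7: q1 h=19  …000001[0]110000…
t=8: q1 h=18  …000000[1]111000…
t=9: q0 h=17  …000000[0]011100…
t=10: q1 h=18  …000001[0]111000…
t=11: q1 h=17  …000000[1]111100…
t=12: q0 h=16  …000000[0]011110…
t=13: q1 h=17  …000001[0]111100…
t=14: q1 h=16  …000000[1]111110…
t=15: q0 h=15  …000000[0]011111…
t=16: q1 h=16  …000001[0]111110…
t=17: q1 h=15  …000000[1]111111…
t=18: q0 h=14  …000000[0]011111…
t=19: q1 h=15  …000001[0]111111…
t=20: q1 h=14  …000000[1]111111…
t=21: q0 h=13  …000000[0]011111…
t=22: q1 h=14  …000001[0]111111…
t=23: q1 h=13  …000000[1]111111…
t=24: q0 h=12  …000000[0]011111…
t=25: q1 h=13  …000001[0]111111…
t=26: q1 h=12  …000000[1]111111…
t=27: q0 h=11  …000000[0]011111…
t=28: q1 h=12  …000001[0]111111…
t=29: q1 h=11  …000000[1]111111…
t=30: q0 h=10  …000000[0]011111…
t=31: q1 h=11  …000001[0]111111…
t=32: q1 h=10  …000000[1]111111…
t=33: q0 h= 9  …000000[0]011111…
t=34: q1 h=10  …000001[0]111111…
t=35: q1 h= 9  …000000[1]111111…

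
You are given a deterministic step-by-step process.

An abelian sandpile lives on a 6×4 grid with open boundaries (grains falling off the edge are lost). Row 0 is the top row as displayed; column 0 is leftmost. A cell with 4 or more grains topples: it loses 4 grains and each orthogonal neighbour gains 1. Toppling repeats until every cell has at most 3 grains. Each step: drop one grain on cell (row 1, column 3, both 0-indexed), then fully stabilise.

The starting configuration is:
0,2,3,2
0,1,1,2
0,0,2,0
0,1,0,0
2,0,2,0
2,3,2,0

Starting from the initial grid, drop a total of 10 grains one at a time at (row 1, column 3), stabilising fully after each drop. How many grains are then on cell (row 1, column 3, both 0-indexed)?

k=0  0,2,3,2
0,1,1,2
0,0,2,0
0,1,0,0
2,0,2,0
2,3,2,0
k=1  0,2,3,2
0,1,1,3
0,0,2,0
0,1,0,0
2,0,2,0
2,3,2,0
k=2  0,2,3,3
0,1,2,0
0,0,2,1
0,1,0,0
2,0,2,0
2,3,2,0
k=3  0,2,3,3
0,1,2,1
0,0,2,1
0,1,0,0
2,0,2,0
2,3,2,0
k=4  0,2,3,3
0,1,2,2
0,0,2,1
0,1,0,0
2,0,2,0
2,3,2,0
k=5  0,2,3,3
0,1,2,3
0,0,2,1
0,1,0,0
2,0,2,0
2,3,2,0
k=6  0,3,1,1
0,2,0,2
0,0,3,2
0,1,0,0
2,0,2,0
2,3,2,0
k=7  0,3,1,1
0,2,0,3
0,0,3,2
0,1,0,0
2,0,2,0
2,3,2,0
k=8  0,3,1,2
0,2,1,0
0,0,3,3
0,1,0,0
2,0,2,0
2,3,2,0
k=9  0,3,1,2
0,2,1,1
0,0,3,3
0,1,0,0
2,0,2,0
2,3,2,0
k=10  0,3,1,2
0,2,1,2
0,0,3,3
0,1,0,0
2,0,2,0
2,3,2,0

2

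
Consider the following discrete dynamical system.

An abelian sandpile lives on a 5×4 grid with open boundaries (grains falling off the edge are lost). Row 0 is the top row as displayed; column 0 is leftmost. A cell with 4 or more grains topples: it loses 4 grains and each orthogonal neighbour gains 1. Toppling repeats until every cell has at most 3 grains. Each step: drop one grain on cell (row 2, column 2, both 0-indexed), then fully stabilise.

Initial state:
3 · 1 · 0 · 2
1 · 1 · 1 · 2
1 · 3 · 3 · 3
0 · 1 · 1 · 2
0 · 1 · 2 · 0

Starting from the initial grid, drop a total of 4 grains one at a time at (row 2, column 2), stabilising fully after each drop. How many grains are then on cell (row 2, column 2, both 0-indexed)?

k=0  3 · 1 · 0 · 2
1 · 1 · 1 · 2
1 · 3 · 3 · 3
0 · 1 · 1 · 2
0 · 1 · 2 · 0
k=1  3 · 1 · 0 · 2
1 · 2 · 2 · 3
2 · 0 · 2 · 0
0 · 2 · 2 · 3
0 · 1 · 2 · 0
k=2  3 · 1 · 0 · 2
1 · 2 · 2 · 3
2 · 0 · 3 · 0
0 · 2 · 2 · 3
0 · 1 · 2 · 0
k=3  3 · 1 · 0 · 2
1 · 2 · 3 · 3
2 · 1 · 0 · 1
0 · 2 · 3 · 3
0 · 1 · 2 · 0
k=4  3 · 1 · 0 · 2
1 · 2 · 3 · 3
2 · 1 · 1 · 1
0 · 2 · 3 · 3
0 · 1 · 2 · 0

1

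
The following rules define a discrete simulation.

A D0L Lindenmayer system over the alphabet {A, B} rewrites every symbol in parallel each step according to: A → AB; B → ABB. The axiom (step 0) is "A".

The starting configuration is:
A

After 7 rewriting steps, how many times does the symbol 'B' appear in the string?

377

t=0: A
t=1: AB
t=2: ABABB
t=3: ABABBABABBABB
t=4: ABABBABABBABBABABBABABBABBABABBABB
t=5: ABABBABABBABBABABBABABBABBABABBABBABABBABABBABBABABBABABBABBABABBABBABABBABABBABBABABBABB
t=6: ABABBABABBABBABABBABABBABBABABBABBABABBABABBABBABABBABABBA…ABBABABBABABBABBABABBABABBABBABABBABBABABBABABBABBABABBABB  (len 233)
t=7: ABABBABABBABBABABBABABBABBABABBABBABABBABABBABBABABBABABBA…ABBABABBABABBABBABABBABABBABBABABBABBABABBABABBABBABABBABB  (len 610)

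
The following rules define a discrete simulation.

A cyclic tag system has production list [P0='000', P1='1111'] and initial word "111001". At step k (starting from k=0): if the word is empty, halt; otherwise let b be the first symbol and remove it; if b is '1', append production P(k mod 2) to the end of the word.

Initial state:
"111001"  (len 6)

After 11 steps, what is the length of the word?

16

step 0: "111001"  (len 6)
step 1: "11001000"  (len 8)
step 2: "10010001111"  (len 11)
step 3: "0010001111000"  (len 13)
step 4: "010001111000"  (len 12)
step 5: "10001111000"  (len 11)
step 6: "00011110001111"  (len 14)
step 7: "0011110001111"  (len 13)
step 8: "011110001111"  (len 12)
step 9: "11110001111"  (len 11)
step 10: "11100011111111"  (len 14)
step 11: "1100011111111000"  (len 16)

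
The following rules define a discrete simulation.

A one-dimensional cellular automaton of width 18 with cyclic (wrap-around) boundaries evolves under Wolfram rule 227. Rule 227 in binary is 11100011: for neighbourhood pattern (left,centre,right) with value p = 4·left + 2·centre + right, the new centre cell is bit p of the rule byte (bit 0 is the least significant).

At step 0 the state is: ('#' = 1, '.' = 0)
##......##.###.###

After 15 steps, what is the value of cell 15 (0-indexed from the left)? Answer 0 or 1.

step 0: ##......##.###.###
step 1: ##.#####.##.###.##
step 2: ###.#####.##.###.#
step 3: ####.#####.##.###.
step 4: .####.#####.##.###
step 5: #.####.#####.##.##
step 6: ##.####.#####.##.#
step 7: ###.####.#####.##.
step 8: .###.####.#####.##
step 9: #.###.####.#####.#
step 10: ##.###.####.#####.
step 11: .##.###.####.#####
step 12: #.##.###.####.####
step 13: ##.##.###.####.###
step 14: ###.##.###.####.##
step 15: ####.##.###.####.#

1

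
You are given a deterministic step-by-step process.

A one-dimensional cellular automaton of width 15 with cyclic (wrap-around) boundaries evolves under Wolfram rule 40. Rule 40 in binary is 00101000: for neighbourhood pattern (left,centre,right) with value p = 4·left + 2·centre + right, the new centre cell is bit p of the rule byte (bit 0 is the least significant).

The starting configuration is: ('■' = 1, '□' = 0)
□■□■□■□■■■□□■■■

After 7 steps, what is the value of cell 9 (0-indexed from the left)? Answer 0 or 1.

0

gen 0: □■□■□■□■■■□□■■■
gen 1: ■□■□■□■■□□□□■□□
gen 2: □■□■□■■□□□□□□□□
gen 3: □□■□■■□□□□□□□□□
gen 4: □□□■■□□□□□□□□□□
gen 5: □□□■□□□□□□□□□□□
gen 6: □□□□□□□□□□□□□□□
gen 7: □□□□□□□□□□□□□□□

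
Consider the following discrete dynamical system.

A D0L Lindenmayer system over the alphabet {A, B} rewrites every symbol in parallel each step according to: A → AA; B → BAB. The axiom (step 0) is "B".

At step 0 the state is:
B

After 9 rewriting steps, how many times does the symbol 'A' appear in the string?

step 0: B
step 1: BAB
step 2: BABAABAB
step 3: BABAABABAAAABABAABAB
step 4: BABAABABAAAABABAABABAAAAAAAABABAABABAAAABABAABAB
step 5: BABAABABAAAABABAABABAAAAAAAABABAABABAAAABABAABABAAAAAAAAAAAAAAAABABAABABAAAABABAABABAAAAAAAABABAABABAAAABABAABAB
step 6: BABAABABAAAABABAABABAAAAAAAABABAABABAAAABABAABABAAAAAAAAAA…AAAAAAAAAABABAABABAAAABABAABABAAAAAAAABABAABABAAAABABAABAB  (len 256)
step 7: BABAABABAAAABABAABABAAAAAAAABABAABABAAAABABAABABAAAAAAAAAA…AAAAAAAAAABABAABABAAAABABAABABAAAAAAAABABAABABAAAABABAABAB  (len 576)
step 8: BABAABABAAAABABAABABAAAAAAAABABAABABAAAABABAABABAAAAAAAAAA…AAAAAAAAAABABAABABAAAABABAABABAAAAAAAABABAABABAAAABABAABAB  (len 1280)
step 9: BABAABABAAAABABAABABAAAAAAAABABAABABAAAABABAABABAAAAAAAAAA…AAAAAAAAAABABAABABAAAABABAABABAAAAAAAABABAABABAAAABABAABAB  (len 2816)

2304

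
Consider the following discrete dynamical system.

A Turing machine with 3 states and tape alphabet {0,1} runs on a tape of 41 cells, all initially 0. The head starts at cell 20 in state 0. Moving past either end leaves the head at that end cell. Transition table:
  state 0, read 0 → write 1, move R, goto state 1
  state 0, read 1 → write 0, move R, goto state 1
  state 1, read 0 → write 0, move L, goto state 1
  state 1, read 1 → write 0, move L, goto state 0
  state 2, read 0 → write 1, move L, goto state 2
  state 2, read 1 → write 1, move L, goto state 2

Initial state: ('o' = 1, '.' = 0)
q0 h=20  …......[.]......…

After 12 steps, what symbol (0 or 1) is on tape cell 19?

t=0: q0 h=20  …......[.]......…
t=1: q1 h=21  ….....o[.]......…
t=2: q1 h=20  …......[o]......…
t=3: q0 h=19  …......[.]......…
t=4: q1 h=20  ….....o[.]......…
t=5: q1 h=19  …......[o]......…
t=6: q0 h=18  …......[.]......…
t=7: q1 h=19  ….....o[.]......…
t=8: q1 h=18  …......[o]......…
t=9: q0 h=17  …......[.]......…
t=10: q1 h=18  ….....o[.]......…
t=11: q1 h=17  …......[o]......…
t=12: q0 h=16  …......[.]......…

0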